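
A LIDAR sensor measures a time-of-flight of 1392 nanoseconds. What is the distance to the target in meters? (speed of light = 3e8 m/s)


tof = 1392 ns = 1.392e-06 s
dist = c * tof / 2
= 3e8 * 1.392e-06 / 2
= 208.8 m


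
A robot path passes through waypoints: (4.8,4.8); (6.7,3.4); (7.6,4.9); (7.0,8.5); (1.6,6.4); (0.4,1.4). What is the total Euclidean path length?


Segment lengths:
  seg1 = sqrt((1.9)^2 + (-1.4)^2) = 2.3601
  seg2 = sqrt((0.9)^2 + (1.5)^2) = 1.7493
  seg3 = sqrt((-0.6)^2 + (3.6)^2) = 3.6497
  seg4 = sqrt((-5.4)^2 + (-2.1)^2) = 5.794
  seg5 = sqrt((-1.2)^2 + (-5.0)^2) = 5.142
Total = 18.695


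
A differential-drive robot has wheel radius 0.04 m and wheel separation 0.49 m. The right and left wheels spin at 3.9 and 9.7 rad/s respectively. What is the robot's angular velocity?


vR = r*wR = 0.04*3.9 = 0.156 m/s
vL = r*wL = 0.04*9.7 = 0.388 m/s
v = (vR+vL)/2 = 0.272 m/s
omega = (vR-vL)/L = -0.4735 rad/s
angular velocity = -0.4735 rad/s


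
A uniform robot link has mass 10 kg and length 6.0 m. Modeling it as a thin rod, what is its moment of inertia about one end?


I = (1/3) * m * L^2
= (1/3) * 10 * 6.0^2
= 0.333333 * 10 * 36.0
= 120.0 kg*m^2


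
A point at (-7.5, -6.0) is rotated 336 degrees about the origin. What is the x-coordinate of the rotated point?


x' = x*cos(theta) - y*sin(theta)
cos(336 deg) = 0.9135, sin(336 deg) = -0.4067
x' = -7.5 * 0.9135 - -6.0 * -0.4067
= -6.8516 - 2.4404
= -9.292


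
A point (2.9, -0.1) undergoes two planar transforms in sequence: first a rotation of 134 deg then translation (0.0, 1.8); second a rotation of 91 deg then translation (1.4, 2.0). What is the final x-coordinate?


After transform 1:
x1 = cos(134)*2.9 - sin(134)*-0.1 + 0.0 = -1.9426
y1 = sin(134)*2.9 + cos(134)*-0.1 + 1.8 = 3.9556
After transform 2:
x2 = cos(91)*-1.9426 - sin(91)*3.9556 + 1.4
= -2.521


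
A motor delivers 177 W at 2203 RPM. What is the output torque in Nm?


omega = 2203 * 2*pi/60 = 230.6976 rad/s
tau = P / omega = 177 / 230.6976
= 0.7672 Nm


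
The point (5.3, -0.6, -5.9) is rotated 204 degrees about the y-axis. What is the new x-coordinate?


Rotation about y-axis: x' = x*cos(theta) + z*sin(theta)
= 5.3 * -0.9135 + -5.9 * -0.4067
= -2.442


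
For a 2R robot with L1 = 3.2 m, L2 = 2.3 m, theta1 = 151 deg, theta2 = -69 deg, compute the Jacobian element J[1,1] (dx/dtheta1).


J[1,1] = -L1*sin(t1) - L2*sin(t1+t2)
= -3.2*sin(151) - 2.3*sin(82)
= -3.829


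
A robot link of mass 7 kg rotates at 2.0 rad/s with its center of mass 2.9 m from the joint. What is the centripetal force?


F = m * omega^2 * r
= 7 * 2.0^2 * 2.9
= 7 * 4.0 * 2.9
= 81.2 N


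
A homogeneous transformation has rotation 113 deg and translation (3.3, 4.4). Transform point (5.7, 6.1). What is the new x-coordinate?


x' = cos(theta)*px - sin(theta)*py + tx
= -0.3907*5.7 - 0.9205*6.1 + 3.3
= -4.5422


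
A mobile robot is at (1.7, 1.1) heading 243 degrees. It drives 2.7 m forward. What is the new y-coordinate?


y_new = y0 + d*sin(theta)
= 1.1 + 2.7*sin(243)
= 1.1 + -2.4057
= -1.3057


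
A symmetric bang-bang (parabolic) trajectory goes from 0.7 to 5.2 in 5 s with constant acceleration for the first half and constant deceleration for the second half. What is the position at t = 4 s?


Symmetric rest-to-rest: each phase covers (pf-p0)/2 in time T/2. 0.5*a*(T/2)^2 = (pf-p0)/2 => a = 4*(pf-p0)/T^2
a = 4*(5.2-0.7)/5^2 = 0.72
t = 4 is in the deceleration phase (t > T/2).
p = pf - 0.5*a*(T-t)^2 = 5.2 - 0.5*0.72*1^2
= 4.84


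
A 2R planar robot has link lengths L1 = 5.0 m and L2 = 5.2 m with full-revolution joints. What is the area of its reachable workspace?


r_max = L1 + L2 = 10.2 m
r_min = |L1 - L2| = 0.2 m
Area = pi*(r_max^2 - r_min^2)
= pi*(104.04 - 0.04)
= pi * 104.0
= 326.7256 m^2


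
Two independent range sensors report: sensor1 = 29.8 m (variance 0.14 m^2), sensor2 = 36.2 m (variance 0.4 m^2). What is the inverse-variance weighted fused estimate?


w1 = (1/var1) / (1/var1 + 1/var2)
   = 7.1429 / (7.1429 + 2.5) = 0.7407
w2 = 1 - w1 = 0.2593
fused = w1*s1 + w2*s2 = 22.0741 + 9.3852
= 31.4593 m


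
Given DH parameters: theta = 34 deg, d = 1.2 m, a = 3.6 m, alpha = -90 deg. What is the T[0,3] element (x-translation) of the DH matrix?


T[0,3] = a * cos(theta)
= 3.6 * cos(34 deg)
= 3.6 * 0.829
= 2.9845


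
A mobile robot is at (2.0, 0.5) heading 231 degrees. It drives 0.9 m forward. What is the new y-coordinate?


y_new = y0 + d*sin(theta)
= 0.5 + 0.9*sin(231)
= 0.5 + -0.6994
= -0.1994


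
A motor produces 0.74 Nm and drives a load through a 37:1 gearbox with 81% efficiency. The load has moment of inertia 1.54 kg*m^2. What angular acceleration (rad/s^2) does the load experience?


tau_out = tau_motor * N * eta
= 0.74 * 37 * 0.81 = 22.1778 Nm
alpha = tau_out / I = 22.1778 / 1.54
= 14.4012 rad/s^2


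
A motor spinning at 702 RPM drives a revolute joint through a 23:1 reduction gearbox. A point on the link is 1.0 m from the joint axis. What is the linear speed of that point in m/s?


omega_motor = 702 * 2*pi/60 = 73.5133 rad/s
omega_joint = omega_motor / 23 = 3.1962 rad/s
v = omega_joint * r = 3.1962 * 1.0
= 3.1962 m/s


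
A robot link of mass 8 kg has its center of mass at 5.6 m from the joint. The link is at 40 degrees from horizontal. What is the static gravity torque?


tau = m*g*L*cos(angle)
= 8 * 9.81 * 5.6 * cos(40 deg)
= 8 * 9.81 * 5.6 * 0.766
= 336.6673 Nm


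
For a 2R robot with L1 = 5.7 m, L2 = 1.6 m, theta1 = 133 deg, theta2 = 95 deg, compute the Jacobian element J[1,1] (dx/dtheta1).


J[1,1] = -L1*sin(t1) - L2*sin(t1+t2)
= -5.7*sin(133) - 1.6*sin(228)
= -2.9797


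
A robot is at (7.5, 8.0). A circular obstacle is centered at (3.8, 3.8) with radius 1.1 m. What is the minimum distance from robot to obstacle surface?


center_dist = sqrt((7.5-3.8)^2 + (8.0-3.8)^2)
= sqrt(13.69 + 17.64)
= 5.5973
min_dist = center_dist - radius = 5.5973 - 1.1 = 4.4973 m


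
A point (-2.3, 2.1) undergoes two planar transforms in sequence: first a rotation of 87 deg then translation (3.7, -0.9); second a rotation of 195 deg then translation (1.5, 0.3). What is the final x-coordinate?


After transform 1:
x1 = cos(87)*-2.3 - sin(87)*2.1 + 3.7 = 1.4825
y1 = sin(87)*-2.3 + cos(87)*2.1 + -0.9 = -3.0869
After transform 2:
x2 = cos(195)*1.4825 - sin(195)*-3.0869 + 1.5
= -0.7309


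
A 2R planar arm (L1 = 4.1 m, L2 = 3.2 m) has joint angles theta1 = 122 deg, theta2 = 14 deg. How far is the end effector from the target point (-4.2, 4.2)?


End effector via forward kinematics:
x = L1*cos(t1) + L2*cos(t1+t2) = -4.4746
y = L1*sin(t1) + L2*sin(t1+t2) = 5.6999
Distance to target:
d = sqrt((-4.2 - -4.4746)^2 + (4.2 - 5.6999)^2)
= sqrt(0.0754 + 2.2497)
= 1.5248 m


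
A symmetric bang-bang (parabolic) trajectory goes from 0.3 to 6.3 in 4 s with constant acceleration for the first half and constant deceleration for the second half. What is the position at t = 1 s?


Symmetric rest-to-rest: each phase covers (pf-p0)/2 in time T/2. 0.5*a*(T/2)^2 = (pf-p0)/2 => a = 4*(pf-p0)/T^2
a = 4*(6.3-0.3)/4^2 = 1.5
t = 1 is in the acceleration phase (t <= T/2).
p = p0 + 0.5*a*t^2 = 0.3 + 0.5*1.5*1^2
= 1.05


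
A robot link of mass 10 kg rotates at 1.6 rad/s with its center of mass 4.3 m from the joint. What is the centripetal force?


F = m * omega^2 * r
= 10 * 1.6^2 * 4.3
= 10 * 2.56 * 4.3
= 110.08 N


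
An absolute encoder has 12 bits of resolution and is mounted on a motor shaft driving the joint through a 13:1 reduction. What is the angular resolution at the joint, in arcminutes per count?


counts = 2^12 = 4096
effective counts at joint = 4096 * 13 = 53248
resolution = 360*60 / 53248
= 0.4056 arcmin/count


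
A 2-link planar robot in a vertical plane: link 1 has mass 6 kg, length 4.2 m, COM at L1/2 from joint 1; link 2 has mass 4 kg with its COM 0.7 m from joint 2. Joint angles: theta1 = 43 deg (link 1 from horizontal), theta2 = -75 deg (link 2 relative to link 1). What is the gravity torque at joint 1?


Horizontal distance from joint 1 to link-1 COM:
  x_c1 = (L1/2)*cos(t1) = 2.1 * 0.7314 = 1.5358 m
Horizontal distance from joint 1 to link-2 COM:
  x_c2 = L1*cos(t1) + Lc2*cos(t1+t2)
       = 4.2*0.7314 + 0.7*0.848 = 3.6653 m
tau1 = m1*g*x_c1 + m2*g*x_c2
     = 6*9.81*1.5358 + 4*9.81*3.6653
     = 90.3997 + 143.8271
     = 234.2268 Nm


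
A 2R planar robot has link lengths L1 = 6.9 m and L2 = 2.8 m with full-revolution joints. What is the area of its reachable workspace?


r_max = L1 + L2 = 9.7 m
r_min = |L1 - L2| = 4.1 m
Area = pi*(r_max^2 - r_min^2)
= pi*(94.09 - 16.81)
= pi * 77.28
= 242.7823 m^2


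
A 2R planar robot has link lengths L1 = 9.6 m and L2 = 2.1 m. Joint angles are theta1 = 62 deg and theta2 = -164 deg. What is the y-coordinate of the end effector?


Convert angles to radians: theta1 = 1.0821, theta2 = -2.8623
y = L1*sin(theta1) + L2*sin(theta1+theta2)
y = 8.4763 + -2.0541
y = 6.4222


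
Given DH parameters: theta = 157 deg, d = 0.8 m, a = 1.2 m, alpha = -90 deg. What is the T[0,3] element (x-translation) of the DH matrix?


T[0,3] = a * cos(theta)
= 1.2 * cos(157 deg)
= 1.2 * -0.9205
= -1.1046


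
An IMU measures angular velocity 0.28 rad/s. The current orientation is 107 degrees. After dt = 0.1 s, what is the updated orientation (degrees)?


delta_theta = w * dt = 0.28 * 0.1 = 0.028 rad
= 1.6043 deg
theta_new = 107 + 1.6043 = 108.6043 deg


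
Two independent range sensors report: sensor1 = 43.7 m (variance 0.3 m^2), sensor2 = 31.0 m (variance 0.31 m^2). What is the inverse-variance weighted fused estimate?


w1 = (1/var1) / (1/var1 + 1/var2)
   = 3.3333 / (3.3333 + 3.2258) = 0.5082
w2 = 1 - w1 = 0.4918
fused = w1*s1 + w2*s2 = 22.2082 + 15.2459
= 37.4541 m


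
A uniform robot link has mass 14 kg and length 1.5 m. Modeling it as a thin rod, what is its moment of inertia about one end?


I = (1/3) * m * L^2
= (1/3) * 14 * 1.5^2
= 0.333333 * 14 * 2.25
= 10.5 kg*m^2


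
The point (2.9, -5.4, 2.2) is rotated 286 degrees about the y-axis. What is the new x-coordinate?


Rotation about y-axis: x' = x*cos(theta) + z*sin(theta)
= 2.9 * 0.2756 + 2.2 * -0.9613
= -1.3154


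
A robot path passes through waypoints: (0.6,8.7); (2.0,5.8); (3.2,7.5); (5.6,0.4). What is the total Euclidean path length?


Segment lengths:
  seg1 = sqrt((1.4)^2 + (-2.9)^2) = 3.2202
  seg2 = sqrt((1.2)^2 + (1.7)^2) = 2.0809
  seg3 = sqrt((2.4)^2 + (-7.1)^2) = 7.4947
Total = 12.7958


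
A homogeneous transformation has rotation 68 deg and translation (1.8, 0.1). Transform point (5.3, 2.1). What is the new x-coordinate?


x' = cos(theta)*px - sin(theta)*py + tx
= 0.3746*5.3 - 0.9272*2.1 + 1.8
= 1.8383


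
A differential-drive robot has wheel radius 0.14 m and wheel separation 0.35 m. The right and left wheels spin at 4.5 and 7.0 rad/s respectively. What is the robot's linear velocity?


vR = r*wR = 0.14*4.5 = 0.63 m/s
vL = r*wL = 0.14*7.0 = 0.98 m/s
v = (vR+vL)/2 = 0.805 m/s
omega = (vR-vL)/L = -1.0 rad/s
linear velocity = 0.805 m/s


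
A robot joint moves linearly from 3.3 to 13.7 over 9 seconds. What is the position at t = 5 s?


s = t/T = 5/9 = 0.5556
p(t) = p0 + (pf-p0)*s
= 3.3 + (13.7 - 3.3) * 0.5556
= 9.0778


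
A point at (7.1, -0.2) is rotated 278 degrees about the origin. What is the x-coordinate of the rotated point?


x' = x*cos(theta) - y*sin(theta)
cos(278 deg) = 0.1392, sin(278 deg) = -0.9903
x' = 7.1 * 0.1392 - -0.2 * -0.9903
= 0.9881 - 0.1981
= 0.7901


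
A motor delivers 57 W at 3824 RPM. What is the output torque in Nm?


omega = 3824 * 2*pi/60 = 400.4483 rad/s
tau = P / omega = 57 / 400.4483
= 0.1423 Nm


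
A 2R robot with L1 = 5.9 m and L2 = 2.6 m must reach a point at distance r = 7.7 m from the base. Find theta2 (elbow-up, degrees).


cos(theta2) = (r^2 - L1^2 - L2^2) / (2*L1*L2)
cos(theta2) = (59.29 - 34.81 - 6.76) / 30.68
cos(theta2) = 0.577575
theta2 = 54.7198 degrees


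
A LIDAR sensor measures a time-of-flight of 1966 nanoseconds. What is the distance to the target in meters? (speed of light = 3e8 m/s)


tof = 1966 ns = 1.966e-06 s
dist = c * tof / 2
= 3e8 * 1.966e-06 / 2
= 294.9 m


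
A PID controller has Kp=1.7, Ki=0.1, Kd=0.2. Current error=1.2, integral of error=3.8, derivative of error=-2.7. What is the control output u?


u = Kp*e + Ki*int(e) + Kd*de/dt
= 1.7*1.2 + 0.1*3.8 + 0.2*(-2.7)
= 2.04 + 0.38 + -0.54
= 1.88


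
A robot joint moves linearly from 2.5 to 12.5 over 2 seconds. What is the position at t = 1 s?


s = t/T = 1/2 = 0.5
p(t) = p0 + (pf-p0)*s
= 2.5 + (12.5 - 2.5) * 0.5
= 7.5


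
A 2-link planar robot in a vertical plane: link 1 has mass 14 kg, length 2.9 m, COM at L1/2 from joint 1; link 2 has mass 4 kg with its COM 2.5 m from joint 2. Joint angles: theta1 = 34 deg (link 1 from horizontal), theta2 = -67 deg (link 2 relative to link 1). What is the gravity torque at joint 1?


Horizontal distance from joint 1 to link-1 COM:
  x_c1 = (L1/2)*cos(t1) = 1.45 * 0.829 = 1.2021 m
Horizontal distance from joint 1 to link-2 COM:
  x_c2 = L1*cos(t1) + Lc2*cos(t1+t2)
       = 2.9*0.829 + 2.5*0.8387 = 4.5009 m
tau1 = m1*g*x_c1 + m2*g*x_c2
     = 14*9.81*1.2021 + 4*9.81*4.5009
     = 165.097 + 176.6147
     = 341.7118 Nm


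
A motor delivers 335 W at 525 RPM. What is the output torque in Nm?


omega = 525 * 2*pi/60 = 54.9779 rad/s
tau = P / omega = 335 / 54.9779
= 6.0934 Nm


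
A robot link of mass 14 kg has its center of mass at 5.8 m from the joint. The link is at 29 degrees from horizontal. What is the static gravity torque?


tau = m*g*L*cos(angle)
= 14 * 9.81 * 5.8 * cos(29 deg)
= 14 * 9.81 * 5.8 * 0.8746
= 696.6976 Nm


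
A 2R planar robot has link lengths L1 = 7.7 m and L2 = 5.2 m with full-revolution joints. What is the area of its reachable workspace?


r_max = L1 + L2 = 12.9 m
r_min = |L1 - L2| = 2.5 m
Area = pi*(r_max^2 - r_min^2)
= pi*(166.41 - 6.25)
= pi * 160.16
= 503.1575 m^2


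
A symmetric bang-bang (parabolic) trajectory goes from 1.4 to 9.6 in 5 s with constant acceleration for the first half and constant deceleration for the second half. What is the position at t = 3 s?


Symmetric rest-to-rest: each phase covers (pf-p0)/2 in time T/2. 0.5*a*(T/2)^2 = (pf-p0)/2 => a = 4*(pf-p0)/T^2
a = 4*(9.6-1.4)/5^2 = 1.312
t = 3 is in the deceleration phase (t > T/2).
p = pf - 0.5*a*(T-t)^2 = 9.6 - 0.5*1.312*2^2
= 6.976


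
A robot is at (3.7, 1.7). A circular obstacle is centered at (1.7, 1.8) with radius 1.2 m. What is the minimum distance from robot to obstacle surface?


center_dist = sqrt((3.7-1.7)^2 + (1.7-1.8)^2)
= sqrt(4.0 + 0.01)
= 2.0025
min_dist = center_dist - radius = 2.0025 - 1.2 = 0.8025 m


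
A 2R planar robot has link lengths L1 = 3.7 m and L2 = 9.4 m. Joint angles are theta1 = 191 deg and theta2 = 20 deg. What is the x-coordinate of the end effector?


Convert angles to radians: theta1 = 3.3336, theta2 = 0.3491
x = L1*cos(theta1) + L2*cos(theta1+theta2)
x = -3.632 + -8.0574
x = -11.6894


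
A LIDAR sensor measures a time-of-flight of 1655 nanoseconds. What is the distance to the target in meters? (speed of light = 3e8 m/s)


tof = 1655 ns = 1.655e-06 s
dist = c * tof / 2
= 3e8 * 1.655e-06 / 2
= 248.25 m


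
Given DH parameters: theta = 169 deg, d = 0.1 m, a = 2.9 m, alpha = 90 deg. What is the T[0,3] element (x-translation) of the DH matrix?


T[0,3] = a * cos(theta)
= 2.9 * cos(169 deg)
= 2.9 * -0.9816
= -2.8467


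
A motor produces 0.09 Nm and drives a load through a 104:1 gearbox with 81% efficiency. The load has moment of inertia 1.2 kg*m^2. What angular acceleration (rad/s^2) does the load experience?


tau_out = tau_motor * N * eta
= 0.09 * 104 * 0.81 = 7.5816 Nm
alpha = tau_out / I = 7.5816 / 1.2
= 6.318 rad/s^2


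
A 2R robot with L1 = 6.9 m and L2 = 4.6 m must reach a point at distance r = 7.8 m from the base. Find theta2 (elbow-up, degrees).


cos(theta2) = (r^2 - L1^2 - L2^2) / (2*L1*L2)
cos(theta2) = (60.84 - 47.61 - 21.16) / 63.48
cos(theta2) = -0.124921
theta2 = 97.1762 degrees


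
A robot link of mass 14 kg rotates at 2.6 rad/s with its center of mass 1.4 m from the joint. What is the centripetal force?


F = m * omega^2 * r
= 14 * 2.6^2 * 1.4
= 14 * 6.76 * 1.4
= 132.496 N


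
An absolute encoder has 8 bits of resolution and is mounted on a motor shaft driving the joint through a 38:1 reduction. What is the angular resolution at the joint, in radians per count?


counts = 2^8 = 256
effective counts at joint = 256 * 38 = 9728
resolution = 2*pi / 9728
= 6.4589e-04 rad/count


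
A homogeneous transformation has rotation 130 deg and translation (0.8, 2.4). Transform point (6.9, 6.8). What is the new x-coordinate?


x' = cos(theta)*px - sin(theta)*py + tx
= -0.6428*6.9 - 0.766*6.8 + 0.8
= -8.8443


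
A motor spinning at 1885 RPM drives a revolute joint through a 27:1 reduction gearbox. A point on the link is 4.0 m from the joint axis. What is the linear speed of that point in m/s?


omega_motor = 1885 * 2*pi/60 = 197.3967 rad/s
omega_joint = omega_motor / 27 = 7.311 rad/s
v = omega_joint * r = 7.311 * 4.0
= 29.244 m/s


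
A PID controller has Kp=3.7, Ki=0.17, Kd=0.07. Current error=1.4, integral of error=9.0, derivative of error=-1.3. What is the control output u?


u = Kp*e + Ki*int(e) + Kd*de/dt
= 3.7*1.4 + 0.17*9.0 + 0.07*(-1.3)
= 5.18 + 1.53 + -0.091
= 6.619


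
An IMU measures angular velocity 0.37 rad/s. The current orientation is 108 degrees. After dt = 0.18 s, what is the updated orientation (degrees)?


delta_theta = w * dt = 0.37 * 0.18 = 0.0666 rad
= 3.8159 deg
theta_new = 108 + 3.8159 = 111.8159 deg


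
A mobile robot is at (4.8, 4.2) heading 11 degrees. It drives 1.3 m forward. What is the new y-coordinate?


y_new = y0 + d*sin(theta)
= 4.2 + 1.3*sin(11)
= 4.2 + 0.2481
= 4.4481


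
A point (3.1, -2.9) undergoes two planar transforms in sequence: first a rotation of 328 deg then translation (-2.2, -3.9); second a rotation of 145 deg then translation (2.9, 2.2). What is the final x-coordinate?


After transform 1:
x1 = cos(328)*3.1 - sin(328)*-2.9 + -2.2 = -1.1078
y1 = sin(328)*3.1 + cos(328)*-2.9 + -3.9 = -8.0021
After transform 2:
x2 = cos(145)*-1.1078 - sin(145)*-8.0021 + 2.9
= 8.3973


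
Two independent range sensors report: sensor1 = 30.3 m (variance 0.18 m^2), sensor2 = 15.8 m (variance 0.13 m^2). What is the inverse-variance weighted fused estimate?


w1 = (1/var1) / (1/var1 + 1/var2)
   = 5.5556 / (5.5556 + 7.6923) = 0.4194
w2 = 1 - w1 = 0.5806
fused = w1*s1 + w2*s2 = 12.7065 + 9.1742
= 21.8806 m


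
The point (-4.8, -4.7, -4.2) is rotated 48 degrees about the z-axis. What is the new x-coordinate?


Rotation about z-axis: x' = x*cos(theta) - y*sin(theta)
= -4.8 * 0.6691 - -4.7 * 0.7431
= 0.281


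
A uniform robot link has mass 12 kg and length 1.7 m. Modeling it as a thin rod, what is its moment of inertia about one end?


I = (1/3) * m * L^2
= (1/3) * 12 * 1.7^2
= 0.333333 * 12 * 2.89
= 11.56 kg*m^2


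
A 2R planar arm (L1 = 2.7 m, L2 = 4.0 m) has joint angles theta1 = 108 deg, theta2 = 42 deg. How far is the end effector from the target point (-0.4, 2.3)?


End effector via forward kinematics:
x = L1*cos(t1) + L2*cos(t1+t2) = -4.2984
y = L1*sin(t1) + L2*sin(t1+t2) = 4.5679
Distance to target:
d = sqrt((-0.4 - -4.2984)^2 + (2.3 - 4.5679)^2)
= sqrt(15.1979 + 5.1432)
= 4.5101 m


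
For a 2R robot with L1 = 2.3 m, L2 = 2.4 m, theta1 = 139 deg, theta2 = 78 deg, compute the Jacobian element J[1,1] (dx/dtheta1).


J[1,1] = -L1*sin(t1) - L2*sin(t1+t2)
= -2.3*sin(139) - 2.4*sin(217)
= -0.0646


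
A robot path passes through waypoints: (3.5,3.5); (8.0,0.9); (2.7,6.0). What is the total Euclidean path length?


Segment lengths:
  seg1 = sqrt((4.5)^2 + (-2.6)^2) = 5.1971
  seg2 = sqrt((-5.3)^2 + (5.1)^2) = 7.3553
Total = 12.5524


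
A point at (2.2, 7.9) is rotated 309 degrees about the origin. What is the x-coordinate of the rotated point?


x' = x*cos(theta) - y*sin(theta)
cos(309 deg) = 0.6293, sin(309 deg) = -0.7771
x' = 2.2 * 0.6293 - 7.9 * -0.7771
= 1.3845 - -6.1395
= 7.524


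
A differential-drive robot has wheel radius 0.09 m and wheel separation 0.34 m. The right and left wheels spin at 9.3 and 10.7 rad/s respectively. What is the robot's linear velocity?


vR = r*wR = 0.09*9.3 = 0.837 m/s
vL = r*wL = 0.09*10.7 = 0.963 m/s
v = (vR+vL)/2 = 0.9 m/s
omega = (vR-vL)/L = -0.3706 rad/s
linear velocity = 0.9 m/s


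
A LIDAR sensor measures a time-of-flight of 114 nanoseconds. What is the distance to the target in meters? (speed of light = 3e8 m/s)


tof = 114 ns = 1.14e-07 s
dist = c * tof / 2
= 3e8 * 1.14e-07 / 2
= 17.1 m


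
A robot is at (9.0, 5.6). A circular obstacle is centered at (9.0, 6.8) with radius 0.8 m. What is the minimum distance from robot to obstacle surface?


center_dist = sqrt((9.0-9.0)^2 + (5.6-6.8)^2)
= sqrt(0.0 + 1.44)
= 1.2
min_dist = center_dist - radius = 1.2 - 0.8 = 0.4 m


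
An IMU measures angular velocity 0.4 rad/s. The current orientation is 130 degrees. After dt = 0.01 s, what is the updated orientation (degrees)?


delta_theta = w * dt = 0.4 * 0.01 = 0.004 rad
= 0.2292 deg
theta_new = 130 + 0.2292 = 130.2292 deg


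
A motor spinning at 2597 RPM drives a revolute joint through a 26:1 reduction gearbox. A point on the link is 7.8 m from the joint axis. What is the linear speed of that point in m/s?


omega_motor = 2597 * 2*pi/60 = 271.9572 rad/s
omega_joint = omega_motor / 26 = 10.4599 rad/s
v = omega_joint * r = 10.4599 * 7.8
= 81.5872 m/s


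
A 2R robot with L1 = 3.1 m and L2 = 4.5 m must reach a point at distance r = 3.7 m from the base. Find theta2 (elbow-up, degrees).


cos(theta2) = (r^2 - L1^2 - L2^2) / (2*L1*L2)
cos(theta2) = (13.69 - 9.61 - 20.25) / 27.9
cos(theta2) = -0.57957
theta2 = 125.4203 degrees


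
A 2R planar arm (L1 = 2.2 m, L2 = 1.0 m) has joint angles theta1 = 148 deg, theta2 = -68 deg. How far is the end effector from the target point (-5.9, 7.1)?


End effector via forward kinematics:
x = L1*cos(t1) + L2*cos(t1+t2) = -1.6921
y = L1*sin(t1) + L2*sin(t1+t2) = 2.1506
Distance to target:
d = sqrt((-5.9 - -1.6921)^2 + (7.1 - 2.1506)^2)
= sqrt(17.7068 + 24.4963)
= 6.4964 m


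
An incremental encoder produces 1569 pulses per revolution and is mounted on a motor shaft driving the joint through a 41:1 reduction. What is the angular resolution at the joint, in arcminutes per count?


counts per rev = 1569
effective counts at joint = 1569 * 41 = 64329
resolution = 360*60 / 64329
= 0.3358 arcmin/count


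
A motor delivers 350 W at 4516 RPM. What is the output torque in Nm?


omega = 4516 * 2*pi/60 = 472.9144 rad/s
tau = P / omega = 350 / 472.9144
= 0.7401 Nm


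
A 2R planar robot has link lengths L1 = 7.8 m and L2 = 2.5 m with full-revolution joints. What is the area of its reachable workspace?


r_max = L1 + L2 = 10.3 m
r_min = |L1 - L2| = 5.3 m
Area = pi*(r_max^2 - r_min^2)
= pi*(106.09 - 28.09)
= pi * 78.0
= 245.0442 m^2


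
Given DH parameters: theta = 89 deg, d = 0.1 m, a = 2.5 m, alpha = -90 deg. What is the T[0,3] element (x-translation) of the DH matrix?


T[0,3] = a * cos(theta)
= 2.5 * cos(89 deg)
= 2.5 * 0.0175
= 0.0436


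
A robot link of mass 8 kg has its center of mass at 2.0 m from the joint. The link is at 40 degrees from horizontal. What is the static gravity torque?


tau = m*g*L*cos(angle)
= 8 * 9.81 * 2.0 * cos(40 deg)
= 8 * 9.81 * 2.0 * 0.766
= 120.2383 Nm


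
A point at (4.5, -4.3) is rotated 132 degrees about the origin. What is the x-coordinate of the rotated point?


x' = x*cos(theta) - y*sin(theta)
cos(132 deg) = -0.6691, sin(132 deg) = 0.7431
x' = 4.5 * -0.6691 - -4.3 * 0.7431
= -3.0111 - -3.1955
= 0.1844


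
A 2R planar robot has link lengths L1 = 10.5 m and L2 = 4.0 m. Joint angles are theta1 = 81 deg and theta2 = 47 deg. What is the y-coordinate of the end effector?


Convert angles to radians: theta1 = 1.4137, theta2 = 0.8203
y = L1*sin(theta1) + L2*sin(theta1+theta2)
y = 10.3707 + 3.152
y = 13.5228


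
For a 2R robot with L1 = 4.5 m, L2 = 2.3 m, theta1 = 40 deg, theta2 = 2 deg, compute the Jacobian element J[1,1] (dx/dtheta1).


J[1,1] = -L1*sin(t1) - L2*sin(t1+t2)
= -4.5*sin(40) - 2.3*sin(42)
= -4.4315


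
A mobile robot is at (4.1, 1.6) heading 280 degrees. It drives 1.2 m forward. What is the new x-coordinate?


x_new = x0 + d*cos(theta)
= 4.1 + 1.2*cos(280)
= 4.1 + 0.2084
= 4.3084


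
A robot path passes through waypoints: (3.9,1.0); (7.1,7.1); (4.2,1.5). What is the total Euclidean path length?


Segment lengths:
  seg1 = sqrt((3.2)^2 + (6.1)^2) = 6.8884
  seg2 = sqrt((-2.9)^2 + (-5.6)^2) = 6.3063
Total = 13.1947


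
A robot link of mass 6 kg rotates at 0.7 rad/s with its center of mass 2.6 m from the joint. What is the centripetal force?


F = m * omega^2 * r
= 6 * 0.7^2 * 2.6
= 6 * 0.49 * 2.6
= 7.644 N


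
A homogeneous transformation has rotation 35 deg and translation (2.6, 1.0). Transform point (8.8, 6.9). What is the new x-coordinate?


x' = cos(theta)*px - sin(theta)*py + tx
= 0.8192*8.8 - 0.5736*6.9 + 2.6
= 5.8509


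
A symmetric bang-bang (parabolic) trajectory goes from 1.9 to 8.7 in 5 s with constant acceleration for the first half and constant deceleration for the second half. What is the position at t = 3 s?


Symmetric rest-to-rest: each phase covers (pf-p0)/2 in time T/2. 0.5*a*(T/2)^2 = (pf-p0)/2 => a = 4*(pf-p0)/T^2
a = 4*(8.7-1.9)/5^2 = 1.088
t = 3 is in the deceleration phase (t > T/2).
p = pf - 0.5*a*(T-t)^2 = 8.7 - 0.5*1.088*2^2
= 6.524


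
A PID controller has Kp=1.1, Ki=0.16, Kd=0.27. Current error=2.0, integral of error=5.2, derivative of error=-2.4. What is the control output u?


u = Kp*e + Ki*int(e) + Kd*de/dt
= 1.1*2.0 + 0.16*5.2 + 0.27*(-2.4)
= 2.2 + 0.832 + -0.648
= 2.384


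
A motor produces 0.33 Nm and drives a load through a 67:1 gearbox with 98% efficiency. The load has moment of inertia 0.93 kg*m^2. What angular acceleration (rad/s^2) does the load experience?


tau_out = tau_motor * N * eta
= 0.33 * 67 * 0.98 = 21.6678 Nm
alpha = tau_out / I = 21.6678 / 0.93
= 23.2987 rad/s^2


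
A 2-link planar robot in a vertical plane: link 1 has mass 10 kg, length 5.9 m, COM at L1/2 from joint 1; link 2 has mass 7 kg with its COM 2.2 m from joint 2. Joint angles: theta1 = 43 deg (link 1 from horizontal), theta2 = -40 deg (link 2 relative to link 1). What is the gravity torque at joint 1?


Horizontal distance from joint 1 to link-1 COM:
  x_c1 = (L1/2)*cos(t1) = 2.95 * 0.7314 = 2.1575 m
Horizontal distance from joint 1 to link-2 COM:
  x_c2 = L1*cos(t1) + Lc2*cos(t1+t2)
       = 5.9*0.7314 + 2.2*0.9986 = 6.512 m
tau1 = m1*g*x_c1 + m2*g*x_c2
     = 10*9.81*2.1575 + 7*9.81*6.512
     = 211.6501 + 447.1771
     = 658.8272 Nm


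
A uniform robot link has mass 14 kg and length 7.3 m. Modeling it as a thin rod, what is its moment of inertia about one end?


I = (1/3) * m * L^2
= (1/3) * 14 * 7.3^2
= 0.333333 * 14 * 53.29
= 248.6867 kg*m^2


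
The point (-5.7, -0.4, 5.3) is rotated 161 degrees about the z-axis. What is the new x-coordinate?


Rotation about z-axis: x' = x*cos(theta) - y*sin(theta)
= -5.7 * -0.9455 - -0.4 * 0.3256
= 5.5197


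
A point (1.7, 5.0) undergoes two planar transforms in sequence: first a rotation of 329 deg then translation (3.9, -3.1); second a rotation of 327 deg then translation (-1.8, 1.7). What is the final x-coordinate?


After transform 1:
x1 = cos(329)*1.7 - sin(329)*5.0 + 3.9 = 7.9324
y1 = sin(329)*1.7 + cos(329)*5.0 + -3.1 = 0.3103
After transform 2:
x2 = cos(327)*7.9324 - sin(327)*0.3103 + -1.8
= 5.0216


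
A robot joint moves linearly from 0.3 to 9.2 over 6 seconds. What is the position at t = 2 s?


s = t/T = 2/6 = 0.3333
p(t) = p0 + (pf-p0)*s
= 0.3 + (9.2 - 0.3) * 0.3333
= 3.2667


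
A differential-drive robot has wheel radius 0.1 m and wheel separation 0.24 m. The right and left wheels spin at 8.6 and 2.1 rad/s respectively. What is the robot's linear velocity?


vR = r*wR = 0.1*8.6 = 0.86 m/s
vL = r*wL = 0.1*2.1 = 0.21 m/s
v = (vR+vL)/2 = 0.535 m/s
omega = (vR-vL)/L = 2.7083 rad/s
linear velocity = 0.535 m/s


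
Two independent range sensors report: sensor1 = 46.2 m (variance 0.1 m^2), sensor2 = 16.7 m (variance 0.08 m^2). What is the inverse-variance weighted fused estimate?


w1 = (1/var1) / (1/var1 + 1/var2)
   = 10.0 / (10.0 + 12.5) = 0.4444
w2 = 1 - w1 = 0.5556
fused = w1*s1 + w2*s2 = 20.5333 + 9.2778
= 29.8111 m


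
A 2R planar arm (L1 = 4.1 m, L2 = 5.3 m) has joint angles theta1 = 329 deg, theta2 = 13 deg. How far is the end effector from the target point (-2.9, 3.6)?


End effector via forward kinematics:
x = L1*cos(t1) + L2*cos(t1+t2) = 8.555
y = L1*sin(t1) + L2*sin(t1+t2) = -3.7494
Distance to target:
d = sqrt((-2.9 - 8.555)^2 + (3.6 - -3.7494)^2)
= sqrt(131.2167 + 54.0144)
= 13.61 m


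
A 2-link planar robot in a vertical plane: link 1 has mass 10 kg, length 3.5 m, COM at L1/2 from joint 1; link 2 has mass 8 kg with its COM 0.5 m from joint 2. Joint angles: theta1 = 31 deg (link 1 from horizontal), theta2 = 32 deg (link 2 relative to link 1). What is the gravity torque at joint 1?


Horizontal distance from joint 1 to link-1 COM:
  x_c1 = (L1/2)*cos(t1) = 1.75 * 0.8572 = 1.5 m
Horizontal distance from joint 1 to link-2 COM:
  x_c2 = L1*cos(t1) + Lc2*cos(t1+t2)
       = 3.5*0.8572 + 0.5*0.454 = 3.2271 m
tau1 = m1*g*x_c1 + m2*g*x_c2
     = 10*9.81*1.5 + 8*9.81*3.2271
     = 147.1542 + 253.2613
     = 400.4155 Nm


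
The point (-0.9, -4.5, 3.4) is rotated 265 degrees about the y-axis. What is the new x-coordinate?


Rotation about y-axis: x' = x*cos(theta) + z*sin(theta)
= -0.9 * -0.0872 + 3.4 * -0.9962
= -3.3086


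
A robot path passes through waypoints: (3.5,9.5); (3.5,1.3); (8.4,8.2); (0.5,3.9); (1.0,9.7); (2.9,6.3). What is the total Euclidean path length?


Segment lengths:
  seg1 = sqrt((0.0)^2 + (-8.2)^2) = 8.2
  seg2 = sqrt((4.9)^2 + (6.9)^2) = 8.4629
  seg3 = sqrt((-7.9)^2 + (-4.3)^2) = 8.9944
  seg4 = sqrt((0.5)^2 + (5.8)^2) = 5.8215
  seg5 = sqrt((1.9)^2 + (-3.4)^2) = 3.8949
Total = 35.3737


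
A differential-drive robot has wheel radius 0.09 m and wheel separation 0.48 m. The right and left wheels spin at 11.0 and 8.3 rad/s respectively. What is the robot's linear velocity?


vR = r*wR = 0.09*11.0 = 0.99 m/s
vL = r*wL = 0.09*8.3 = 0.747 m/s
v = (vR+vL)/2 = 0.8685 m/s
omega = (vR-vL)/L = 0.5062 rad/s
linear velocity = 0.8685 m/s


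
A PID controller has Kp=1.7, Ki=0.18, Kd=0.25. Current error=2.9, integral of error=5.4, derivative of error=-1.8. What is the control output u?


u = Kp*e + Ki*int(e) + Kd*de/dt
= 1.7*2.9 + 0.18*5.4 + 0.25*(-1.8)
= 4.93 + 0.972 + -0.45
= 5.452


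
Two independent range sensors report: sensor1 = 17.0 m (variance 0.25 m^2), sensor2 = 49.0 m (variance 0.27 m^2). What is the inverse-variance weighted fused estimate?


w1 = (1/var1) / (1/var1 + 1/var2)
   = 4.0 / (4.0 + 3.7037) = 0.5192
w2 = 1 - w1 = 0.4808
fused = w1*s1 + w2*s2 = 8.8269 + 23.5577
= 32.3846 m


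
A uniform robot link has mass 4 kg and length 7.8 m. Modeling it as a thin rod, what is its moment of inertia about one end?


I = (1/3) * m * L^2
= (1/3) * 4 * 7.8^2
= 0.333333 * 4 * 60.84
= 81.12 kg*m^2


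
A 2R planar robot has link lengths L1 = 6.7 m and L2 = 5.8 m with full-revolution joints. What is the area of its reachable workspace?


r_max = L1 + L2 = 12.5 m
r_min = |L1 - L2| = 0.9 m
Area = pi*(r_max^2 - r_min^2)
= pi*(156.25 - 0.81)
= pi * 155.44
= 488.3292 m^2


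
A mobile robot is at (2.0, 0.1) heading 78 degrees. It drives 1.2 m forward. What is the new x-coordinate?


x_new = x0 + d*cos(theta)
= 2.0 + 1.2*cos(78)
= 2.0 + 0.2495
= 2.2495


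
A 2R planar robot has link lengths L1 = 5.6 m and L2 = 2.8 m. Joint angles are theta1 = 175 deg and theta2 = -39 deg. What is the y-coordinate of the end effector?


Convert angles to radians: theta1 = 3.0543, theta2 = -0.6807
y = L1*sin(theta1) + L2*sin(theta1+theta2)
y = 0.4881 + 1.945
y = 2.4331


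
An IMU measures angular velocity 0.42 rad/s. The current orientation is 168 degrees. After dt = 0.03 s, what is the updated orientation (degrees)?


delta_theta = w * dt = 0.42 * 0.03 = 0.0126 rad
= 0.7219 deg
theta_new = 168 + 0.7219 = 168.7219 deg


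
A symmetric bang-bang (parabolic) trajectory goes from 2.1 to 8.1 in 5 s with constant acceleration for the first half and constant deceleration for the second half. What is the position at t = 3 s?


Symmetric rest-to-rest: each phase covers (pf-p0)/2 in time T/2. 0.5*a*(T/2)^2 = (pf-p0)/2 => a = 4*(pf-p0)/T^2
a = 4*(8.1-2.1)/5^2 = 0.96
t = 3 is in the deceleration phase (t > T/2).
p = pf - 0.5*a*(T-t)^2 = 8.1 - 0.5*0.96*2^2
= 6.18


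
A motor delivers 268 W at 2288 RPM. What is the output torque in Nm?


omega = 2288 * 2*pi/60 = 239.5988 rad/s
tau = P / omega = 268 / 239.5988
= 1.1185 Nm


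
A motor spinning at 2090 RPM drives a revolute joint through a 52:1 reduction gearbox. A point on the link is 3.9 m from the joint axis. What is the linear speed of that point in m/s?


omega_motor = 2090 * 2*pi/60 = 218.8643 rad/s
omega_joint = omega_motor / 52 = 4.2089 rad/s
v = omega_joint * r = 4.2089 * 3.9
= 16.4148 m/s


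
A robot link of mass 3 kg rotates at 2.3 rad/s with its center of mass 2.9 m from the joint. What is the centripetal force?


F = m * omega^2 * r
= 3 * 2.3^2 * 2.9
= 3 * 5.29 * 2.9
= 46.023 N


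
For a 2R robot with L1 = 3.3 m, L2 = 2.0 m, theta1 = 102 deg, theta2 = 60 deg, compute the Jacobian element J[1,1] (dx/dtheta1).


J[1,1] = -L1*sin(t1) - L2*sin(t1+t2)
= -3.3*sin(102) - 2.0*sin(162)
= -3.8459


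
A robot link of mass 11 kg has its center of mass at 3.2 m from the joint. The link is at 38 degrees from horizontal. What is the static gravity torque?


tau = m*g*L*cos(angle)
= 11 * 9.81 * 3.2 * cos(38 deg)
= 11 * 9.81 * 3.2 * 0.788
= 272.1096 Nm


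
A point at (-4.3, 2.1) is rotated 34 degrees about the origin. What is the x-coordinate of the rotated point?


x' = x*cos(theta) - y*sin(theta)
cos(34 deg) = 0.829, sin(34 deg) = 0.5592
x' = -4.3 * 0.829 - 2.1 * 0.5592
= -3.5649 - 1.1743
= -4.7392


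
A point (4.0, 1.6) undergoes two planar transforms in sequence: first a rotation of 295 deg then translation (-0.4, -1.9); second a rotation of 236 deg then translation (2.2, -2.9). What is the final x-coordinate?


After transform 1:
x1 = cos(295)*4.0 - sin(295)*1.6 + -0.4 = 2.7406
y1 = sin(295)*4.0 + cos(295)*1.6 + -1.9 = -4.849
After transform 2:
x2 = cos(236)*2.7406 - sin(236)*-4.849 + 2.2
= -3.3525


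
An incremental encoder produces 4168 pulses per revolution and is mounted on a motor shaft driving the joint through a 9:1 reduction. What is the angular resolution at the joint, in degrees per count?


counts per rev = 4168
effective counts at joint = 4168 * 9 = 37512
resolution = 360 / 37512
= 0.0096 deg/count


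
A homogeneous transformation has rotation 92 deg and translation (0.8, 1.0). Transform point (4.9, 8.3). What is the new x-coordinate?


x' = cos(theta)*px - sin(theta)*py + tx
= -0.0349*4.9 - 0.9994*8.3 + 0.8
= -7.666


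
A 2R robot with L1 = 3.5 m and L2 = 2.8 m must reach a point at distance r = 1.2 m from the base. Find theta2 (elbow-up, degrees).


cos(theta2) = (r^2 - L1^2 - L2^2) / (2*L1*L2)
cos(theta2) = (1.44 - 12.25 - 7.84) / 19.6
cos(theta2) = -0.951531
theta2 = 162.0881 degrees


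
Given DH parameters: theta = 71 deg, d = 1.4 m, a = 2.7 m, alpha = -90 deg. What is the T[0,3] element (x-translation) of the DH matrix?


T[0,3] = a * cos(theta)
= 2.7 * cos(71 deg)
= 2.7 * 0.3256
= 0.879


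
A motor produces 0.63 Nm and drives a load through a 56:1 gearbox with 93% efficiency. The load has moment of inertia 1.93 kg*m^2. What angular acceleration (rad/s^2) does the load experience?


tau_out = tau_motor * N * eta
= 0.63 * 56 * 0.93 = 32.8104 Nm
alpha = tau_out / I = 32.8104 / 1.93
= 17.0002 rad/s^2


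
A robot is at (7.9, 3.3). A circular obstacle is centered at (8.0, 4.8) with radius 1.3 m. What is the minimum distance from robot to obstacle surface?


center_dist = sqrt((7.9-8.0)^2 + (3.3-4.8)^2)
= sqrt(0.01 + 2.25)
= 1.5033
min_dist = center_dist - radius = 1.5033 - 1.3 = 0.2033 m


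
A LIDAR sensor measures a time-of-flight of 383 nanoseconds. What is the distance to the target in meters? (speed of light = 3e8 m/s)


tof = 383 ns = 3.83e-07 s
dist = c * tof / 2
= 3e8 * 3.83e-07 / 2
= 57.45 m


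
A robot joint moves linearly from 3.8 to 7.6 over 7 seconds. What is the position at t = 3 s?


s = t/T = 3/7 = 0.4286
p(t) = p0 + (pf-p0)*s
= 3.8 + (7.6 - 3.8) * 0.4286
= 5.4286


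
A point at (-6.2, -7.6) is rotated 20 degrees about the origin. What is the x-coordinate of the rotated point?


x' = x*cos(theta) - y*sin(theta)
cos(20 deg) = 0.9397, sin(20 deg) = 0.342
x' = -6.2 * 0.9397 - -7.6 * 0.342
= -5.8261 - -2.5994
= -3.2267


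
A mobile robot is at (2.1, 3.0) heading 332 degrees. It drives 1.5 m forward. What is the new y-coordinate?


y_new = y0 + d*sin(theta)
= 3.0 + 1.5*sin(332)
= 3.0 + -0.7042
= 2.2958


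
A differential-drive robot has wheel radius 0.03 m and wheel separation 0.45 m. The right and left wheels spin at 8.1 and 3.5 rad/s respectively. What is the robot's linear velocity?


vR = r*wR = 0.03*8.1 = 0.243 m/s
vL = r*wL = 0.03*3.5 = 0.105 m/s
v = (vR+vL)/2 = 0.174 m/s
omega = (vR-vL)/L = 0.3067 rad/s
linear velocity = 0.174 m/s


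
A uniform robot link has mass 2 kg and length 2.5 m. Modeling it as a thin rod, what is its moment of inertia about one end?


I = (1/3) * m * L^2
= (1/3) * 2 * 2.5^2
= 0.333333 * 2 * 6.25
= 4.1667 kg*m^2


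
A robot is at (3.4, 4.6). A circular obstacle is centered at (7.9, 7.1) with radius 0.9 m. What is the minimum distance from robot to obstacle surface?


center_dist = sqrt((3.4-7.9)^2 + (4.6-7.1)^2)
= sqrt(20.25 + 6.25)
= 5.1478
min_dist = center_dist - radius = 5.1478 - 0.9 = 4.2478 m


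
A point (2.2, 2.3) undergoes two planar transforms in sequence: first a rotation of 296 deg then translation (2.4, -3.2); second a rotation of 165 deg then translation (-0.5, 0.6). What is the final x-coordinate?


After transform 1:
x1 = cos(296)*2.2 - sin(296)*2.3 + 2.4 = 5.4316
y1 = sin(296)*2.2 + cos(296)*2.3 + -3.2 = -4.1691
After transform 2:
x2 = cos(165)*5.4316 - sin(165)*-4.1691 + -0.5
= -4.6675


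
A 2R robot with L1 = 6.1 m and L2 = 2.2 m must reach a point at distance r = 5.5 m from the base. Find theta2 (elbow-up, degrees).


cos(theta2) = (r^2 - L1^2 - L2^2) / (2*L1*L2)
cos(theta2) = (30.25 - 37.21 - 4.84) / 26.84
cos(theta2) = -0.439642
theta2 = 116.0811 degrees


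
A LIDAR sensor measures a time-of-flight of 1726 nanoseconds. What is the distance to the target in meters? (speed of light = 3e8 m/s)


tof = 1726 ns = 1.726e-06 s
dist = c * tof / 2
= 3e8 * 1.726e-06 / 2
= 258.9 m


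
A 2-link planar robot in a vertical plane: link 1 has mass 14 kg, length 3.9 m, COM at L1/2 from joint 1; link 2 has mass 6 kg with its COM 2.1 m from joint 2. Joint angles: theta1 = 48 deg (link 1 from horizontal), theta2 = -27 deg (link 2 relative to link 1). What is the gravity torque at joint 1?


Horizontal distance from joint 1 to link-1 COM:
  x_c1 = (L1/2)*cos(t1) = 1.95 * 0.6691 = 1.3048 m
Horizontal distance from joint 1 to link-2 COM:
  x_c2 = L1*cos(t1) + Lc2*cos(t1+t2)
       = 3.9*0.6691 + 2.1*0.9336 = 4.5701 m
tau1 = m1*g*x_c1 + m2*g*x_c2
     = 14*9.81*1.3048 + 6*9.81*4.5701
     = 179.2019 + 268.9977
     = 448.1996 Nm


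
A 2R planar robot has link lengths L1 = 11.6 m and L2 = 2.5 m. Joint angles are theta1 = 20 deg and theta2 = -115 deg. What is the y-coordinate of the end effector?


Convert angles to radians: theta1 = 0.3491, theta2 = -2.0071
y = L1*sin(theta1) + L2*sin(theta1+theta2)
y = 3.9674 + -2.4905
y = 1.4769
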